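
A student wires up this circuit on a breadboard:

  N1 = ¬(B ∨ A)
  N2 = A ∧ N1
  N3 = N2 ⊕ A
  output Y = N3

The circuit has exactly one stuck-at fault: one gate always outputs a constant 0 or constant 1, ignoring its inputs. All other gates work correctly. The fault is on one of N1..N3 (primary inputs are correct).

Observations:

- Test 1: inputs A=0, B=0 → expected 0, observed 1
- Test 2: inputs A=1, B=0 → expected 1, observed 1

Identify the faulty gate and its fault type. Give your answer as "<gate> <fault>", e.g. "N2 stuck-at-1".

Fault-free values for test 1 (A=0, B=0): N1=1, N2=0, N3=0, giving Y=0. Observed 1.
Test 1: faults giving observed 1 are {N2 stuck-at-1, N3 stuck-at-1}.
Test 2 (A=1, B=0): fault-free N1=0, N2=0, N3=1 → 1; observed 1. Eliminates N2 stuck-at-1.
Only N3 stuck-at-1 is consistent with every test.

N3 stuck-at-1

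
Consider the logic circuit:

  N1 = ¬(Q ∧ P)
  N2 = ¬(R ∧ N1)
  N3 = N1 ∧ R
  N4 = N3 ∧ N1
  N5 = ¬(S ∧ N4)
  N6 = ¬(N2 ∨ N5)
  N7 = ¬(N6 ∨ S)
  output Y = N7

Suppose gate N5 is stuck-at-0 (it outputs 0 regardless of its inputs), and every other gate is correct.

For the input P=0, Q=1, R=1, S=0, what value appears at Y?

0

Propagate with N5 forced: N1=1, N2=0, N3=1, N4=1, N5=0 [stuck-at-0], N6=1, N7=0.
So Y = 0. (Without the fault it would be 1.)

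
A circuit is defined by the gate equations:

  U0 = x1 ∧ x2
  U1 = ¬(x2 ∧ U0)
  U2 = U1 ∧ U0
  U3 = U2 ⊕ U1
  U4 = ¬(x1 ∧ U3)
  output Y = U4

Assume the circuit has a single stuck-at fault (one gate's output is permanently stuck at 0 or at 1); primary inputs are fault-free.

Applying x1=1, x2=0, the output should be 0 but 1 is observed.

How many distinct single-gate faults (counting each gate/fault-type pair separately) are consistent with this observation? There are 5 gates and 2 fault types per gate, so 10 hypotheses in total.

Fault-free: U0=0, U1=1, U2=0, U3=1, U4=0 → 0. Observed 1.
  U0 stuck-at-0: output 0 ✗
  U0 stuck-at-1: output 1 ✓
  U1 stuck-at-0: output 1 ✓
  U1 stuck-at-1: output 0 ✗
  U2 stuck-at-0: output 0 ✗
  U2 stuck-at-1: output 1 ✓
  U3 stuck-at-0: output 1 ✓
  U3 stuck-at-1: output 0 ✗
  U4 stuck-at-0: output 0 ✗
  U4 stuck-at-1: output 1 ✓
Consistent faults: {U0 stuck-at-1, U1 stuck-at-0, U2 stuck-at-1, U3 stuck-at-0, U4 stuck-at-1} — 5 in all.

5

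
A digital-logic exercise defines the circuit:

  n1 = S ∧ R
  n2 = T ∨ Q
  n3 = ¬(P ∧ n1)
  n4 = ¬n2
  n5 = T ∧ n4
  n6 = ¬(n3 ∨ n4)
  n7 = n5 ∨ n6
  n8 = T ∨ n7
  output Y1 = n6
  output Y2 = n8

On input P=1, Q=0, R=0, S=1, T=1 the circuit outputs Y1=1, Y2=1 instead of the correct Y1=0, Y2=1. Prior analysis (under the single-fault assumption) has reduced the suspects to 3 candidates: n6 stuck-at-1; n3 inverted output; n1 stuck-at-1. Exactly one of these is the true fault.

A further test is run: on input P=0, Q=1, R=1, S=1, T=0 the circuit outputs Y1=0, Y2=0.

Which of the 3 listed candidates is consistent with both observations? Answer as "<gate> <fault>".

Evaluate each candidate on input P=0, Q=1, R=1, S=1, T=0:
  n6 stuck-at-1: n1=1, n2=1, n3=1, n4=0, n5=0, n6=1 [stuck-at-1], n7=1, n8=1 → Y1=1, Y2=1 — eliminated
  n3 inverted output: n1=1, n2=1, n3=0 [inverted output], n4=0, n5=0, n6=1, n7=1, n8=1 → Y1=1, Y2=1 — eliminated
  n1 stuck-at-1: n1=1 [stuck-at-1], n2=1, n3=1, n4=0, n5=0, n6=0, n7=0, n8=0 → Y1=0, Y2=0 — matches
Only n1 stuck-at-1 reproduces the observed Y1=0, Y2=0.

n1 stuck-at-1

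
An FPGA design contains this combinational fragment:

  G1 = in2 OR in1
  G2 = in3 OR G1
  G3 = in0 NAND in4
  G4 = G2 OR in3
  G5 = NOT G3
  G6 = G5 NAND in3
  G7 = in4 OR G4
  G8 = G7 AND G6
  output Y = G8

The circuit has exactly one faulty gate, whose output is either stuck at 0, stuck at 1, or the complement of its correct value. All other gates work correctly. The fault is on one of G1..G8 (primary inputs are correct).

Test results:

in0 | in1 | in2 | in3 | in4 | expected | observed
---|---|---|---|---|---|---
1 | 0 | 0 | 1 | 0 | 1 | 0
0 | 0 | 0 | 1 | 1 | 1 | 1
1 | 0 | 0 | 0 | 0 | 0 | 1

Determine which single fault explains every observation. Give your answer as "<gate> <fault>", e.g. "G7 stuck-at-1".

Fault-free values for test 1 (in0=1, in1=0, in2=0, in3=1, in4=0): G1=0, G2=1, G3=1, G4=1, G5=0, G6=1, G7=1, G8=1, giving Y=1. Observed 0.
Test 1: faults giving observed 0 are {G3 stuck-at-0, G3 inverted output, G4 stuck-at-0, G4 inverted output, G5 stuck-at-1, G5 inverted output, G6 stuck-at-0, G6 inverted output, G7 stuck-at-0, G7 inverted output, G8 stuck-at-0, G8 inverted output}.
Test 2 (in0=0, in1=0, in2=0, in3=1, in4=1): fault-free G1=0, G2=1, G3=1, G4=1, G5=0, G6=1, G7=1, G8=1 → 1; observed 1. Eliminates G3 stuck-at-0, G3 inverted output, G5 stuck-at-1, G5 inverted output, G6 stuck-at-0, G6 inverted output, G7 stuck-at-0, G7 inverted output, G8 stuck-at-0, G8 inverted output.
Test 3 (in0=1, in1=0, in2=0, in3=0, in4=0): fault-free G1=0, G2=0, G3=1, G4=0, G5=0, G6=1, G7=0, G8=0 → 0; observed 1. Eliminates G4 stuck-at-0.
Only G4 inverted output is consistent with every test.

G4 inverted output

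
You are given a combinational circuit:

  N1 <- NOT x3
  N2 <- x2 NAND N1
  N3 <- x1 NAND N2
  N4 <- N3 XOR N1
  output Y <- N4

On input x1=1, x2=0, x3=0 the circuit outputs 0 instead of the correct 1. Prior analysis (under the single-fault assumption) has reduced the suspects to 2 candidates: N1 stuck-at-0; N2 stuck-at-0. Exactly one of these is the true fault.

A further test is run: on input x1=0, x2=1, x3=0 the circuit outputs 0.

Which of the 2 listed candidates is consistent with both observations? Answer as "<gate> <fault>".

Evaluate each candidate on input x1=0, x2=1, x3=0:
  N1 stuck-at-0: N1=0 [stuck-at-0], N2=1, N3=1, N4=1 → 1 — eliminated
  N2 stuck-at-0: N1=1, N2=0 [stuck-at-0], N3=1, N4=0 → 0 — matches
Only N2 stuck-at-0 reproduces the observed 0.

N2 stuck-at-0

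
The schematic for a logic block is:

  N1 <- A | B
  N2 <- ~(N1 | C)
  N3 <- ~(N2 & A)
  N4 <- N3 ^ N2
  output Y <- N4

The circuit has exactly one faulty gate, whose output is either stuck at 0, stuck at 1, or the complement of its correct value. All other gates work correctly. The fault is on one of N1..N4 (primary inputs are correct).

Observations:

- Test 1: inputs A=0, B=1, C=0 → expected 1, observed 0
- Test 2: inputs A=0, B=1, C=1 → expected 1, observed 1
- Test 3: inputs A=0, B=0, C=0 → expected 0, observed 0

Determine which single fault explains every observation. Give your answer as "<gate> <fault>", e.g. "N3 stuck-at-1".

Fault-free values for test 1 (A=0, B=1, C=0): N1=1, N2=0, N3=1, N4=1, giving Y=1. Observed 0.
Test 1: faults giving observed 0 are {N1 stuck-at-0, N1 inverted output, N2 stuck-at-1, N2 inverted output, N3 stuck-at-0, N3 inverted output, N4 stuck-at-0, N4 inverted output}.
Test 2 (A=0, B=1, C=1): fault-free N1=1, N2=0, N3=1, N4=1 → 1; observed 1. Eliminates N2 stuck-at-1, N2 inverted output, N3 stuck-at-0, N3 inverted output, N4 stuck-at-0, N4 inverted output.
Test 3 (A=0, B=0, C=0): fault-free N1=0, N2=1, N3=1, N4=0 → 0; observed 0. Eliminates N1 inverted output.
Only N1 stuck-at-0 is consistent with every test.

N1 stuck-at-0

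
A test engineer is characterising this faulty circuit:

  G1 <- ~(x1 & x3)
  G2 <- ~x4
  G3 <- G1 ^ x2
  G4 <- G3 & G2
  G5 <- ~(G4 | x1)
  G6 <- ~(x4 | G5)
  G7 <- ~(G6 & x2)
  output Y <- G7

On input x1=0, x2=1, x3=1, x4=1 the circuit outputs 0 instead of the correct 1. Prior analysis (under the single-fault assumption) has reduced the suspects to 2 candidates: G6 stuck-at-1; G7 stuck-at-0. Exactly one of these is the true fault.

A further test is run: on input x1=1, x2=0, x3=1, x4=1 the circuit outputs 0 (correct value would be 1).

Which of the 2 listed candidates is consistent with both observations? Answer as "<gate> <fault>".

G7 stuck-at-0

Evaluate each candidate on input x1=1, x2=0, x3=1, x4=1:
  G6 stuck-at-1: G1=0, G2=0, G3=0, G4=0, G5=0, G6=1 [stuck-at-1], G7=1 → 1 — eliminated
  G7 stuck-at-0: G1=0, G2=0, G3=0, G4=0, G5=0, G6=0, G7=0 [stuck-at-0] → 0 — matches
Only G7 stuck-at-0 reproduces the observed 0.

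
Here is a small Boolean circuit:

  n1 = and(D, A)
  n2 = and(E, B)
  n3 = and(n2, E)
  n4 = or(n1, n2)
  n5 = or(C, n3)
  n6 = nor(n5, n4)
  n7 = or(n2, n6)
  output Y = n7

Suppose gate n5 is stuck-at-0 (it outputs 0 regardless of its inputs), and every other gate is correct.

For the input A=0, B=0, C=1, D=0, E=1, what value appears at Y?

Propagate with n5 forced: n1=0, n2=0, n3=0, n4=0, n5=0 [stuck-at-0], n6=1, n7=1.
So Y = 1. (Without the fault it would be 0.)

1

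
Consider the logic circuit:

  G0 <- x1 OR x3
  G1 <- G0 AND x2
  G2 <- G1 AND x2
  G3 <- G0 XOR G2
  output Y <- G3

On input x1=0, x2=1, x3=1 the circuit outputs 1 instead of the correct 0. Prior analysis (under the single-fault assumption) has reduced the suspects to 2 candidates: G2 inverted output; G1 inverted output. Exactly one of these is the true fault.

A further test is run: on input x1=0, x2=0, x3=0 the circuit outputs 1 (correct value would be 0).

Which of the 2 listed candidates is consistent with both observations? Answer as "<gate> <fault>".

Evaluate each candidate on input x1=0, x2=0, x3=0:
  G2 inverted output: G0=0, G1=0, G2=1 [inverted output], G3=1 → 1 — matches
  G1 inverted output: G0=0, G1=1 [inverted output], G2=0, G3=0 → 0 — eliminated
Only G2 inverted output reproduces the observed 1.

G2 inverted output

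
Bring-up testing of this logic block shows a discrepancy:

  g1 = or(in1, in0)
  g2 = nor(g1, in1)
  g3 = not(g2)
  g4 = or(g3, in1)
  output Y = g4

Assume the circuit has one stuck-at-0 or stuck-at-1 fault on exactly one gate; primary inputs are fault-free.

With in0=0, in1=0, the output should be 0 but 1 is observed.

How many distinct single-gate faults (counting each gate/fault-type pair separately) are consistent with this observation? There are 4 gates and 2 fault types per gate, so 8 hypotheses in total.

4

Fault-free: g1=0, g2=1, g3=0, g4=0 → 0. Observed 1.
  g1 stuck-at-0: output 0 ✗
  g1 stuck-at-1: output 1 ✓
  g2 stuck-at-0: output 1 ✓
  g2 stuck-at-1: output 0 ✗
  g3 stuck-at-0: output 0 ✗
  g3 stuck-at-1: output 1 ✓
  g4 stuck-at-0: output 0 ✗
  g4 stuck-at-1: output 1 ✓
Consistent faults: {g1 stuck-at-1, g2 stuck-at-0, g3 stuck-at-1, g4 stuck-at-1} — 4 in all.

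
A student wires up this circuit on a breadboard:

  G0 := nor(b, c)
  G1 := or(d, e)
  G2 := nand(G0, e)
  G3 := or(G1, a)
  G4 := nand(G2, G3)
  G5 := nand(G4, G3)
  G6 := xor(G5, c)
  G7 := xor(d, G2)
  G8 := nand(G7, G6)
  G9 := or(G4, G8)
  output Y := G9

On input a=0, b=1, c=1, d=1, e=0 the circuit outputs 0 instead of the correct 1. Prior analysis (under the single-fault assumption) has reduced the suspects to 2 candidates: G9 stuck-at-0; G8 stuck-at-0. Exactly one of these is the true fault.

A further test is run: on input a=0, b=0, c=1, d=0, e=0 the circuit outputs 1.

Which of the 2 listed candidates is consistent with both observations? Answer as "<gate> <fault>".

Evaluate each candidate on input a=0, b=0, c=1, d=0, e=0:
  G9 stuck-at-0: G0=0, G1=0, G2=1, G3=0, G4=1, G5=1, G6=0, G7=1, G8=1, G9=0 [stuck-at-0] → 0 — eliminated
  G8 stuck-at-0: G0=0, G1=0, G2=1, G3=0, G4=1, G5=1, G6=0, G7=1, G8=0 [stuck-at-0], G9=1 → 1 — matches
Only G8 stuck-at-0 reproduces the observed 1.

G8 stuck-at-0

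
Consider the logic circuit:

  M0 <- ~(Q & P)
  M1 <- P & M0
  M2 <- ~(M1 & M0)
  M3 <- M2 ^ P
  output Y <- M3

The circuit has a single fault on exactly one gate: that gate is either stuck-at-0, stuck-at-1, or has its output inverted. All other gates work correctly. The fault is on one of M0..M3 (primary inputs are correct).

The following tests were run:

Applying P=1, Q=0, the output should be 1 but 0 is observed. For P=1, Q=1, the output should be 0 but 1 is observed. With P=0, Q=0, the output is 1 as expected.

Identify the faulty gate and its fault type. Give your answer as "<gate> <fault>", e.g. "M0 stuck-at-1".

Fault-free values for test 1 (P=1, Q=0): M0=1, M1=1, M2=0, M3=1, giving Y=1. Observed 0.
Test 1: faults giving observed 0 are {M0 stuck-at-0, M0 inverted output, M1 stuck-at-0, M1 inverted output, M2 stuck-at-1, M2 inverted output, M3 stuck-at-0, M3 inverted output}.
Test 2 (P=1, Q=1): fault-free M0=0, M1=0, M2=1, M3=0 → 0; observed 1. Eliminates M0 stuck-at-0, M1 stuck-at-0, M1 inverted output, M2 stuck-at-1, M3 stuck-at-0.
Test 3 (P=0, Q=0): fault-free M0=1, M1=0, M2=1, M3=1 → 1; observed 1. Eliminates M2 inverted output, M3 inverted output.
Only M0 inverted output is consistent with every test.

M0 inverted output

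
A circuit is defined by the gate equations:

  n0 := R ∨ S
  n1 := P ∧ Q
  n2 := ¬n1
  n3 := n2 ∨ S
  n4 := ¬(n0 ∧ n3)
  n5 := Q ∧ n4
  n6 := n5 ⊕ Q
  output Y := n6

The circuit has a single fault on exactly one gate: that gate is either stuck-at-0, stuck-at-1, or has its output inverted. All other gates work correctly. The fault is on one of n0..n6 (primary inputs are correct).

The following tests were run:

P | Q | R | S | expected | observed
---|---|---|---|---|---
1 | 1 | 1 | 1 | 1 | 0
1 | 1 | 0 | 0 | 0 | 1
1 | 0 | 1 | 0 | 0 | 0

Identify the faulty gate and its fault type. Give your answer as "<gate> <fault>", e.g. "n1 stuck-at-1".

n4 inverted output

Fault-free values for test 1 (P=1, Q=1, R=1, S=1): n0=1, n1=1, n2=0, n3=1, n4=0, n5=0, n6=1, giving Y=1. Observed 0.
Test 1: faults giving observed 0 are {n0 stuck-at-0, n0 inverted output, n3 stuck-at-0, n3 inverted output, n4 stuck-at-1, n4 inverted output, n5 stuck-at-1, n5 inverted output, n6 stuck-at-0, n6 inverted output}.
Test 2 (P=1, Q=1, R=0, S=0): fault-free n0=0, n1=1, n2=0, n3=0, n4=1, n5=1, n6=0 → 0; observed 1. Eliminates n0 stuck-at-0, n0 inverted output, n3 stuck-at-0, n3 inverted output, n4 stuck-at-1, n5 stuck-at-1, n6 stuck-at-0.
Test 3 (P=1, Q=0, R=1, S=0): fault-free n0=1, n1=0, n2=1, n3=1, n4=0, n5=0, n6=0 → 0; observed 0. Eliminates n5 inverted output, n6 inverted output.
Only n4 inverted output is consistent with every test.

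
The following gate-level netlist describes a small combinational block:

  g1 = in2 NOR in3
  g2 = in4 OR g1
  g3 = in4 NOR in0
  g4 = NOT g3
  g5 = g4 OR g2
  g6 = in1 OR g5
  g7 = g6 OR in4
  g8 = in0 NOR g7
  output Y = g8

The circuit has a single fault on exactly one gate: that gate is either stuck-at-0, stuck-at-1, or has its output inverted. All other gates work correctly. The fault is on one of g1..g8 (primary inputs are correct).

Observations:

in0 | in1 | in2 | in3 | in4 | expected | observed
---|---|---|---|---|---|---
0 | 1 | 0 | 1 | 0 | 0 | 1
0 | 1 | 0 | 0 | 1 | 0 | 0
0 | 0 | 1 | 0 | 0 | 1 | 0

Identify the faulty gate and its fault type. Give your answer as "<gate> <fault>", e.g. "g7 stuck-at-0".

g6 inverted output

Fault-free values for test 1 (in0=0, in1=1, in2=0, in3=1, in4=0): g1=0, g2=0, g3=1, g4=0, g5=0, g6=1, g7=1, g8=0, giving Y=0. Observed 1.
Test 1: faults giving observed 1 are {g6 stuck-at-0, g6 inverted output, g7 stuck-at-0, g7 inverted output, g8 stuck-at-1, g8 inverted output}.
Test 2 (in0=0, in1=1, in2=0, in3=0, in4=1): fault-free g1=1, g2=1, g3=0, g4=1, g5=1, g6=1, g7=1, g8=0 → 0; observed 0. Eliminates g7 stuck-at-0, g7 inverted output, g8 stuck-at-1, g8 inverted output.
Test 3 (in0=0, in1=0, in2=1, in3=0, in4=0): fault-free g1=0, g2=0, g3=1, g4=0, g5=0, g6=0, g7=0, g8=1 → 1; observed 0. Eliminates g6 stuck-at-0.
Only g6 inverted output is consistent with every test.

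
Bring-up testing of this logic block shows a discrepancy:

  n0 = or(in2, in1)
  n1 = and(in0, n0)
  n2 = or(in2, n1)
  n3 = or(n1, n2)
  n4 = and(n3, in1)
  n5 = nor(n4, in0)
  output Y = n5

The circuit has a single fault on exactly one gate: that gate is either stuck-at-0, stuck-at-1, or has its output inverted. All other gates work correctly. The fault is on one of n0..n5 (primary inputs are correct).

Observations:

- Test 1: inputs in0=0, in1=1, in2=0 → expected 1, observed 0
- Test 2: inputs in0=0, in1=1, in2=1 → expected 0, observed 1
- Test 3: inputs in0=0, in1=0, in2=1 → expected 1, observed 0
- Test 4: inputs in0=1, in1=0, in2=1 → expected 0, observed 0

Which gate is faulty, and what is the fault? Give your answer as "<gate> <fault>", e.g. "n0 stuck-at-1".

Fault-free values for test 1 (in0=0, in1=1, in2=0): n0=1, n1=0, n2=0, n3=0, n4=0, n5=1, giving Y=1. Observed 0.
Test 1: faults giving observed 0 are {n1 stuck-at-1, n1 inverted output, n2 stuck-at-1, n2 inverted output, n3 stuck-at-1, n3 inverted output, n4 stuck-at-1, n4 inverted output, n5 stuck-at-0, n5 inverted output}.
Test 2 (in0=0, in1=1, in2=1): fault-free n0=1, n1=0, n2=1, n3=1, n4=1, n5=0 → 0; observed 1. Eliminates n1 stuck-at-1, n1 inverted output, n2 stuck-at-1, n3 stuck-at-1, n4 stuck-at-1, n5 stuck-at-0.
Test 3 (in0=0, in1=0, in2=1): fault-free n0=1, n1=0, n2=1, n3=1, n4=0, n5=1 → 1; observed 0. Eliminates n2 inverted output, n3 inverted output.
Test 4 (in0=1, in1=0, in2=1): fault-free n0=1, n1=1, n2=1, n3=1, n4=0, n5=0 → 0; observed 0. Eliminates n5 inverted output.
Only n4 inverted output is consistent with every test.

n4 inverted output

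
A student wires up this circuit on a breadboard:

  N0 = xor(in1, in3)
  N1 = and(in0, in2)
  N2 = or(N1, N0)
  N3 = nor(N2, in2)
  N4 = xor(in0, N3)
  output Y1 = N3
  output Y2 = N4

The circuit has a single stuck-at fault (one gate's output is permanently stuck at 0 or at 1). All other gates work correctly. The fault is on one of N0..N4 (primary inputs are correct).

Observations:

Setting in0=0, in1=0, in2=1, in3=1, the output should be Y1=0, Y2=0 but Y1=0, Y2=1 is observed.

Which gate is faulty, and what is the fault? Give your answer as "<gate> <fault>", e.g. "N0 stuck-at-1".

N4 stuck-at-1

Fault-free values for test 1 (in0=0, in1=0, in2=1, in3=1): N0=1, N1=0, N2=1, N3=0, N4=0, giving Y1=0, Y2=0. Observed Y1=0, Y2=1.
Test 1: faults giving observed Y1=0, Y2=1 are {N4 stuck-at-1}.
Only N4 stuck-at-1 is consistent with every test.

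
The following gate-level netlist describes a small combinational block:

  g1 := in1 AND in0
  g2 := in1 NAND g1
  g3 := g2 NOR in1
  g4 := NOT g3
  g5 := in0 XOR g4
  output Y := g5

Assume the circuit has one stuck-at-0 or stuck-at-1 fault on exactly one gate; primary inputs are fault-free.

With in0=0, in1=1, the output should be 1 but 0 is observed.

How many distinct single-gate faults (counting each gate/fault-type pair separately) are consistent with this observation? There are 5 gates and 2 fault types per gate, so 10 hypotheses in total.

3

Fault-free: g1=0, g2=1, g3=0, g4=1, g5=1 → 1. Observed 0.
  g1 stuck-at-0: output 1 ✗
  g1 stuck-at-1: output 1 ✗
  g2 stuck-at-0: output 1 ✗
  g2 stuck-at-1: output 1 ✗
  g3 stuck-at-0: output 1 ✗
  g3 stuck-at-1: output 0 ✓
  g4 stuck-at-0: output 0 ✓
  g4 stuck-at-1: output 1 ✗
  g5 stuck-at-0: output 0 ✓
  g5 stuck-at-1: output 1 ✗
Consistent faults: {g3 stuck-at-1, g4 stuck-at-0, g5 stuck-at-0} — 3 in all.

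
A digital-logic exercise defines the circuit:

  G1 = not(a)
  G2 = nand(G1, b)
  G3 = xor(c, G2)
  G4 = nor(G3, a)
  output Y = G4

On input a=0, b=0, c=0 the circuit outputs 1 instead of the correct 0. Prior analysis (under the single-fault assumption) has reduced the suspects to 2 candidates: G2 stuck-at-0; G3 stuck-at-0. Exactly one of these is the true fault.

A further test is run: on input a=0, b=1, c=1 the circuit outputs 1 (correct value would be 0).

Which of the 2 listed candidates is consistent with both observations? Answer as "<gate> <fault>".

G3 stuck-at-0

Evaluate each candidate on input a=0, b=1, c=1:
  G2 stuck-at-0: G1=1, G2=0 [stuck-at-0], G3=1, G4=0 → 0 — eliminated
  G3 stuck-at-0: G1=1, G2=0, G3=0 [stuck-at-0], G4=1 → 1 — matches
Only G3 stuck-at-0 reproduces the observed 1.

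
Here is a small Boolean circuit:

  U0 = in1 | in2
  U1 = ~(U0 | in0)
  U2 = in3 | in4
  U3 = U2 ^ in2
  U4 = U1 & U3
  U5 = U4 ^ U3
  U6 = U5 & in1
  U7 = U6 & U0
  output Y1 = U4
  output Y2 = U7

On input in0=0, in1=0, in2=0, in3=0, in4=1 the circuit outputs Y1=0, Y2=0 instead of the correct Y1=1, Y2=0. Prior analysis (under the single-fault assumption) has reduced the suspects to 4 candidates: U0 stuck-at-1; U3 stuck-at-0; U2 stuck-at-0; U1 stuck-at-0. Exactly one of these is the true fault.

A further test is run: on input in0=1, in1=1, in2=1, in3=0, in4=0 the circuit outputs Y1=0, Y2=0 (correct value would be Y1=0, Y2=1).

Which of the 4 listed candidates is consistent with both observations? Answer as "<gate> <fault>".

U3 stuck-at-0

Evaluate each candidate on input in0=1, in1=1, in2=1, in3=0, in4=0:
  U0 stuck-at-1: U0=1 [stuck-at-1], U1=0, U2=0, U3=1, U4=0, U5=1, U6=1, U7=1 → Y1=0, Y2=1 — eliminated
  U3 stuck-at-0: U0=1, U1=0, U2=0, U3=0 [stuck-at-0], U4=0, U5=0, U6=0, U7=0 → Y1=0, Y2=0 — matches
  U2 stuck-at-0: U0=1, U1=0, U2=0 [stuck-at-0], U3=1, U4=0, U5=1, U6=1, U7=1 → Y1=0, Y2=1 — eliminated
  U1 stuck-at-0: U0=1, U1=0 [stuck-at-0], U2=0, U3=1, U4=0, U5=1, U6=1, U7=1 → Y1=0, Y2=1 — eliminated
Only U3 stuck-at-0 reproduces the observed Y1=0, Y2=0.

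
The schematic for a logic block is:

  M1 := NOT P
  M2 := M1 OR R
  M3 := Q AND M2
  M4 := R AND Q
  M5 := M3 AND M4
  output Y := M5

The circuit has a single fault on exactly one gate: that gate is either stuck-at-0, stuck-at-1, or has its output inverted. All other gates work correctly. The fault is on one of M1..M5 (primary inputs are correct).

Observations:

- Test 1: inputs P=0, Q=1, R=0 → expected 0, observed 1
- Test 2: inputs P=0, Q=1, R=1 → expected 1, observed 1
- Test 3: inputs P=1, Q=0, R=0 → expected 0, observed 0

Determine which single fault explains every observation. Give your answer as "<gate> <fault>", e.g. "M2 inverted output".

M4 stuck-at-1

Fault-free values for test 1 (P=0, Q=1, R=0): M1=1, M2=1, M3=1, M4=0, M5=0, giving Y=0. Observed 1.
Test 1: faults giving observed 1 are {M4 stuck-at-1, M4 inverted output, M5 stuck-at-1, M5 inverted output}.
Test 2 (P=0, Q=1, R=1): fault-free M1=1, M2=1, M3=1, M4=1, M5=1 → 1; observed 1. Eliminates M4 inverted output, M5 inverted output.
Test 3 (P=1, Q=0, R=0): fault-free M1=0, M2=0, M3=0, M4=0, M5=0 → 0; observed 0. Eliminates M5 stuck-at-1.
Only M4 stuck-at-1 is consistent with every test.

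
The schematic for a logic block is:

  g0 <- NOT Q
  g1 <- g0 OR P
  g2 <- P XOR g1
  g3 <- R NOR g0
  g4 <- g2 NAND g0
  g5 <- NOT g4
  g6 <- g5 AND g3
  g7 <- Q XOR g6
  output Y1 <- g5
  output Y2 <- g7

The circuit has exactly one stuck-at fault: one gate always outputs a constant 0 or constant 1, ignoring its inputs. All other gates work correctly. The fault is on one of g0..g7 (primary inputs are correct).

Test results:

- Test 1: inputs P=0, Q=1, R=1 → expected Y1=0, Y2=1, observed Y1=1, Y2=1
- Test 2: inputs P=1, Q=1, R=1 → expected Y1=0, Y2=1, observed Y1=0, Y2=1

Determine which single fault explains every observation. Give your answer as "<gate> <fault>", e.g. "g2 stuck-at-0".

g0 stuck-at-1

Fault-free values for test 1 (P=0, Q=1, R=1): g0=0, g1=0, g2=0, g3=0, g4=1, g5=0, g6=0, g7=1, giving Y1=0, Y2=1. Observed Y1=1, Y2=1.
Test 1: faults giving observed Y1=1, Y2=1 are {g0 stuck-at-1, g4 stuck-at-0, g5 stuck-at-1}.
Test 2 (P=1, Q=1, R=1): fault-free g0=0, g1=1, g2=0, g3=0, g4=1, g5=0, g6=0, g7=1 → Y1=0, Y2=1; observed Y1=0, Y2=1. Eliminates g4 stuck-at-0, g5 stuck-at-1.
Only g0 stuck-at-1 is consistent with every test.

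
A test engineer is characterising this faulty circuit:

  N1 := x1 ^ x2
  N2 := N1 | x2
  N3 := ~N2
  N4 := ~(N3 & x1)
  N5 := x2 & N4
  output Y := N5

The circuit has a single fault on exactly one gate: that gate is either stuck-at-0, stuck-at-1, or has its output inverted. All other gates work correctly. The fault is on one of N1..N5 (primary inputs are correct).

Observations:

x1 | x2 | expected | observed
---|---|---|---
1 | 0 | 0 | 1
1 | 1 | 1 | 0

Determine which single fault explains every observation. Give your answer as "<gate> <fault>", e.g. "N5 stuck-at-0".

N5 inverted output

Fault-free values for test 1 (x1=1, x2=0): N1=1, N2=1, N3=0, N4=1, N5=0, giving Y=0. Observed 1.
Test 1: faults giving observed 1 are {N5 stuck-at-1, N5 inverted output}.
Test 2 (x1=1, x2=1): fault-free N1=0, N2=1, N3=0, N4=1, N5=1 → 1; observed 0. Eliminates N5 stuck-at-1.
Only N5 inverted output is consistent with every test.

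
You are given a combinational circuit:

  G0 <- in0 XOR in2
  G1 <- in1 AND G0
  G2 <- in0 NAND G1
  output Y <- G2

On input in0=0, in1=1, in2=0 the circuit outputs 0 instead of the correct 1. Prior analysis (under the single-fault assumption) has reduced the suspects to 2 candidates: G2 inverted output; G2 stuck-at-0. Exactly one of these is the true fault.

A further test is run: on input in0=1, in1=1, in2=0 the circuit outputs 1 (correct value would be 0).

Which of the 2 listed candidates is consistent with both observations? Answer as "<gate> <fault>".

G2 inverted output

Evaluate each candidate on input in0=1, in1=1, in2=0:
  G2 inverted output: G0=1, G1=1, G2=1 [inverted output] → 1 — matches
  G2 stuck-at-0: G0=1, G1=1, G2=0 [stuck-at-0] → 0 — eliminated
Only G2 inverted output reproduces the observed 1.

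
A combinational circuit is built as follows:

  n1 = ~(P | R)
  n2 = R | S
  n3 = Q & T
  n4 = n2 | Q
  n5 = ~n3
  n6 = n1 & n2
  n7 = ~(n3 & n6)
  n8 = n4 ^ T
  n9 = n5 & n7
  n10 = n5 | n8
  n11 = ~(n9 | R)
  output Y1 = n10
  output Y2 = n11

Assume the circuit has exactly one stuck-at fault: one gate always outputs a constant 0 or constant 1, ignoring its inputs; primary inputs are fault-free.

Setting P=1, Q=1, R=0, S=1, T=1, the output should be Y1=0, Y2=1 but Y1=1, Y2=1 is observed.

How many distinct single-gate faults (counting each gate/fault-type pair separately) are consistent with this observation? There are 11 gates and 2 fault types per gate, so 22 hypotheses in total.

3

Fault-free: n1=0, n2=1, n3=1, n4=1, n5=0, n6=0, n7=1, n8=0, n9=0, n10=0, n11=1 → Y1=0, Y2=1. Observed Y1=1, Y2=1.
  n1: none of the 2 fault types match ✗
  n2: none of the 2 fault types match ✗
  n3: none of the 2 fault types match ✗
  n4: stuck-at-0 ✓; others ✗
  n5: none of the 2 fault types match ✗
  n6: none of the 2 fault types match ✗
  n7: none of the 2 fault types match ✗
  n8: stuck-at-1 ✓; others ✗
  n9: none of the 2 fault types match ✗
  n10: stuck-at-1 ✓; others ✗
  n11: none of the 2 fault types match ✗
Consistent faults: {n4 stuck-at-0, n8 stuck-at-1, n10 stuck-at-1} — 3 in all.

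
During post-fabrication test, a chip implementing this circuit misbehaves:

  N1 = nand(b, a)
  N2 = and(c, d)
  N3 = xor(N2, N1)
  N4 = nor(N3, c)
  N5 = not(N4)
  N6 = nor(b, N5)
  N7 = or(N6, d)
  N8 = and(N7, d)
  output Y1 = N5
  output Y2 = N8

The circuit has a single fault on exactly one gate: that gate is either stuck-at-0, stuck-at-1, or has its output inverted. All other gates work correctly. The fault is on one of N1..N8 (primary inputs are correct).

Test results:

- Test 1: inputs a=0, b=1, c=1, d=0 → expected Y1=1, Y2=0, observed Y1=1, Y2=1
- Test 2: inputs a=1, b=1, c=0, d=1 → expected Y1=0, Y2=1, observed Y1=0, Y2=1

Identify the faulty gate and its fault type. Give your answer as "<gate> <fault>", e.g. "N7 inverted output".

N8 stuck-at-1

Fault-free values for test 1 (a=0, b=1, c=1, d=0): N1=1, N2=0, N3=1, N4=0, N5=1, N6=0, N7=0, N8=0, giving Y1=1, Y2=0. Observed Y1=1, Y2=1.
Test 1: faults giving observed Y1=1, Y2=1 are {N8 stuck-at-1, N8 inverted output}.
Test 2 (a=1, b=1, c=0, d=1): fault-free N1=0, N2=0, N3=0, N4=1, N5=0, N6=0, N7=1, N8=1 → Y1=0, Y2=1; observed Y1=0, Y2=1. Eliminates N8 inverted output.
Only N8 stuck-at-1 is consistent with every test.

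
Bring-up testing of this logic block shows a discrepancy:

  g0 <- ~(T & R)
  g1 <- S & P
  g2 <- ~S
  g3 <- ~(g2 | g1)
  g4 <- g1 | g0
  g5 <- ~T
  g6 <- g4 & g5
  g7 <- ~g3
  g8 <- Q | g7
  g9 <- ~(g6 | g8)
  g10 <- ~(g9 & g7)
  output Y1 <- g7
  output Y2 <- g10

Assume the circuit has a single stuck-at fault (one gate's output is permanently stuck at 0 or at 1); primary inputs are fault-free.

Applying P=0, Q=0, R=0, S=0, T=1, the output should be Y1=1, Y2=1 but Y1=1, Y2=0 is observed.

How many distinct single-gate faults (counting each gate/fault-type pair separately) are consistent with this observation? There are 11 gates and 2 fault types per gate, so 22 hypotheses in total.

Fault-free: g0=1, g1=0, g2=1, g3=0, g4=1, g5=0, g6=0, g7=1, g8=1, g9=0, g10=1 → Y1=1, Y2=1. Observed Y1=1, Y2=0.
  g0: none of the 2 fault types match ✗
  g1: none of the 2 fault types match ✗
  g2: none of the 2 fault types match ✗
  g3: none of the 2 fault types match ✗
  g4: none of the 2 fault types match ✗
  g5: none of the 2 fault types match ✗
  g6: none of the 2 fault types match ✗
  g7: none of the 2 fault types match ✗
  g8: stuck-at-0 ✓; others ✗
  g9: stuck-at-1 ✓; others ✗
  g10: stuck-at-0 ✓; others ✗
Consistent faults: {g8 stuck-at-0, g9 stuck-at-1, g10 stuck-at-0} — 3 in all.

3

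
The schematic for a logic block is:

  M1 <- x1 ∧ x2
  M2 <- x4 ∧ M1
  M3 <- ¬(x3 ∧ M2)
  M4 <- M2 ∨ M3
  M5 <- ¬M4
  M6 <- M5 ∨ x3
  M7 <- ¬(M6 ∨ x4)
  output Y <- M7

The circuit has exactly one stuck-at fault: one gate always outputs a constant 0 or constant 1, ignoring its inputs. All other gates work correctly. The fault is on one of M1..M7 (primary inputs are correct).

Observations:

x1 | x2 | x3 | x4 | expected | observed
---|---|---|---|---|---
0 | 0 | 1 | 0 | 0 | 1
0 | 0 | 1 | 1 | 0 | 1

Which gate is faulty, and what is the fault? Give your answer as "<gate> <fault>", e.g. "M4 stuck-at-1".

M7 stuck-at-1

Fault-free values for test 1 (x1=0, x2=0, x3=1, x4=0): M1=0, M2=0, M3=1, M4=1, M5=0, M6=1, M7=0, giving Y=0. Observed 1.
Test 1: faults giving observed 1 are {M6 stuck-at-0, M7 stuck-at-1}.
Test 2 (x1=0, x2=0, x3=1, x4=1): fault-free M1=0, M2=0, M3=1, M4=1, M5=0, M6=1, M7=0 → 0; observed 1. Eliminates M6 stuck-at-0.
Only M7 stuck-at-1 is consistent with every test.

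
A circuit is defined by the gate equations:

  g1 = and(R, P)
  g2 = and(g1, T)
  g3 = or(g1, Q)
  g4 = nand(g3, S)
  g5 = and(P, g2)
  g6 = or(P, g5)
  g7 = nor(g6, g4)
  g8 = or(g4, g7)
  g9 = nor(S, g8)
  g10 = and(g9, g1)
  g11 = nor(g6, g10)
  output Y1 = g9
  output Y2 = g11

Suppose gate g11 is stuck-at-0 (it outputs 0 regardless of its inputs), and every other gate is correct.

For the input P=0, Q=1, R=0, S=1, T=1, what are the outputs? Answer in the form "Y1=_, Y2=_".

Y1=0, Y2=0

Propagate with g11 forced: g1=0, g2=0, g3=1, g4=0, g5=0, g6=0, g7=1, g8=1, g9=0, g10=0, g11=0 [stuck-at-0].
So the outputs are Y1=0, Y2=0. (Without the fault they would be Y1=0, Y2=1.)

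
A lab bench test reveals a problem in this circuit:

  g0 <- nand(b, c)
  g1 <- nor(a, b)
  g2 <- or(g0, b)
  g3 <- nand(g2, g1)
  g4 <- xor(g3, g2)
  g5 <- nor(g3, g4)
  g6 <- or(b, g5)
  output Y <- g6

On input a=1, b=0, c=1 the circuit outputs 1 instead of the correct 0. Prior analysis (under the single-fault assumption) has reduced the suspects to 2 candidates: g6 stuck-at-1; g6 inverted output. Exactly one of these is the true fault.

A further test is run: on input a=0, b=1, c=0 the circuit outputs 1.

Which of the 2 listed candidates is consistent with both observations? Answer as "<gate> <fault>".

g6 stuck-at-1

Evaluate each candidate on input a=0, b=1, c=0:
  g6 stuck-at-1: g0=1, g1=0, g2=1, g3=1, g4=0, g5=0, g6=1 [stuck-at-1] → 1 — matches
  g6 inverted output: g0=1, g1=0, g2=1, g3=1, g4=0, g5=0, g6=0 [inverted output] → 0 — eliminated
Only g6 stuck-at-1 reproduces the observed 1.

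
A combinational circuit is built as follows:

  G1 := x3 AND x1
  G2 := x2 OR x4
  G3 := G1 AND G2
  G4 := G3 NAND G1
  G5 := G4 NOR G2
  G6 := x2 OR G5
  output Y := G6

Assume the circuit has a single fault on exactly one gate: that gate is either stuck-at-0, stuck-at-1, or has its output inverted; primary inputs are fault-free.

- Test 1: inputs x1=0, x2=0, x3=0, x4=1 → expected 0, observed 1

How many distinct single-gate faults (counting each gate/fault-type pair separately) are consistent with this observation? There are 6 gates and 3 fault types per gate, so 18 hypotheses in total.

Fault-free: G1=0, G2=1, G3=0, G4=1, G5=0, G6=0 → 0. Observed 1.
  G1: none of the 3 fault types match ✗
  G2: none of the 3 fault types match ✗
  G3: none of the 3 fault types match ✗
  G4: none of the 3 fault types match ✗
  G5: stuck-at-1, inverted output ✓; others ✗
  G6: stuck-at-1, inverted output ✓; others ✗
Consistent faults: {G5 stuck-at-1, G5 inverted output, G6 stuck-at-1, G6 inverted output} — 4 in all.

4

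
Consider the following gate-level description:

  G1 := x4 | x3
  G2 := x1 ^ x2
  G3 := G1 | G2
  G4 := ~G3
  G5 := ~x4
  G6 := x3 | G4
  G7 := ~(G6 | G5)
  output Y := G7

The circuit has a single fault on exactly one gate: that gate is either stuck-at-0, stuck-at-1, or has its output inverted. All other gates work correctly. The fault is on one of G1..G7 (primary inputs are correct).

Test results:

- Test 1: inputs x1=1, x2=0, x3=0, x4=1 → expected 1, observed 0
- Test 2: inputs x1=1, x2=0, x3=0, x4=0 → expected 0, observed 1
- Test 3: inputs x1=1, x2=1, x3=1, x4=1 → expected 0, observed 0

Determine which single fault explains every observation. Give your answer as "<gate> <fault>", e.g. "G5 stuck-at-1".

Fault-free values for test 1 (x1=1, x2=0, x3=0, x4=1): G1=1, G2=1, G3=1, G4=0, G5=0, G6=0, G7=1, giving Y=1. Observed 0.
Test 1: faults giving observed 0 are {G3 stuck-at-0, G3 inverted output, G4 stuck-at-1, G4 inverted output, G5 stuck-at-1, G5 inverted output, G6 stuck-at-1, G6 inverted output, G7 stuck-at-0, G7 inverted output}.
Test 2 (x1=1, x2=0, x3=0, x4=0): fault-free G1=0, G2=1, G3=1, G4=0, G5=1, G6=0, G7=0 → 0; observed 1. Eliminates G3 stuck-at-0, G3 inverted output, G4 stuck-at-1, G4 inverted output, G5 stuck-at-1, G6 stuck-at-1, G6 inverted output, G7 stuck-at-0.
Test 3 (x1=1, x2=1, x3=1, x4=1): fault-free G1=1, G2=0, G3=1, G4=0, G5=0, G6=1, G7=0 → 0; observed 0. Eliminates G7 inverted output.
Only G5 inverted output is consistent with every test.

G5 inverted output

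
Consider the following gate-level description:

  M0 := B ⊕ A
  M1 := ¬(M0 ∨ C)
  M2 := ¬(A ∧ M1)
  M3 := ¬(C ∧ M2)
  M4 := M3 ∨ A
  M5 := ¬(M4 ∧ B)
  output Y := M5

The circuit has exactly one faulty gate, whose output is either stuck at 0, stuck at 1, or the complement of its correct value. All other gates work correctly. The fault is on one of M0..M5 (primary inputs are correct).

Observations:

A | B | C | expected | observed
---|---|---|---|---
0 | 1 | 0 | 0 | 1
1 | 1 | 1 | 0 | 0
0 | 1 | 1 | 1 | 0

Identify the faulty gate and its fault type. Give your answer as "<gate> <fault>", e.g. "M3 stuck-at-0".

Fault-free values for test 1 (A=0, B=1, C=0): M0=1, M1=0, M2=1, M3=1, M4=1, M5=0, giving Y=0. Observed 1.
Test 1: faults giving observed 1 are {M3 stuck-at-0, M3 inverted output, M4 stuck-at-0, M4 inverted output, M5 stuck-at-1, M5 inverted output}.
Test 2 (A=1, B=1, C=1): fault-free M0=0, M1=0, M2=1, M3=0, M4=1, M5=0 → 0; observed 0. Eliminates M4 stuck-at-0, M4 inverted output, M5 stuck-at-1, M5 inverted output.
Test 3 (A=0, B=1, C=1): fault-free M0=1, M1=0, M2=1, M3=0, M4=0, M5=1 → 1; observed 0. Eliminates M3 stuck-at-0.
Only M3 inverted output is consistent with every test.

M3 inverted output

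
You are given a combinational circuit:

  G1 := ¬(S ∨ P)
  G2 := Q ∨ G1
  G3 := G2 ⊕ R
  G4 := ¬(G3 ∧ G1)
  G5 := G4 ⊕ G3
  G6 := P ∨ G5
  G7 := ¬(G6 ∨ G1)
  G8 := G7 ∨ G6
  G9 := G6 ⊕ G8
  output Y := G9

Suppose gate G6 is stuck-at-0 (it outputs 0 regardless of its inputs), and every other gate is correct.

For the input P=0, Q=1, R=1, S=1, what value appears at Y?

1

Propagate with G6 forced: G1=0, G2=1, G3=0, G4=1, G5=1, G6=0 [stuck-at-0], G7=1, G8=1, G9=1.
So Y = 1. (Without the fault it would be 0.)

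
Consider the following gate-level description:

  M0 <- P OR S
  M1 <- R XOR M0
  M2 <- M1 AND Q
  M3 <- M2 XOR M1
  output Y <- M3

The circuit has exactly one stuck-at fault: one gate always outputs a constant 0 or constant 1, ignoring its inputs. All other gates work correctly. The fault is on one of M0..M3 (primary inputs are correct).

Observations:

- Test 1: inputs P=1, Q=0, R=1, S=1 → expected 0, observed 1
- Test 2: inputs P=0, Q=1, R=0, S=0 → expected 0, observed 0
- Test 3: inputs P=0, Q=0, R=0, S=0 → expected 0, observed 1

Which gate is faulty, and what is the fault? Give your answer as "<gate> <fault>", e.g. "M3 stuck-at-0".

M1 stuck-at-1

Fault-free values for test 1 (P=1, Q=0, R=1, S=1): M0=1, M1=0, M2=0, M3=0, giving Y=0. Observed 1.
Test 1: faults giving observed 1 are {M0 stuck-at-0, M1 stuck-at-1, M2 stuck-at-1, M3 stuck-at-1}.
Test 2 (P=0, Q=1, R=0, S=0): fault-free M0=0, M1=0, M2=0, M3=0 → 0; observed 0. Eliminates M2 stuck-at-1, M3 stuck-at-1.
Test 3 (P=0, Q=0, R=0, S=0): fault-free M0=0, M1=0, M2=0, M3=0 → 0; observed 1. Eliminates M0 stuck-at-0.
Only M1 stuck-at-1 is consistent with every test.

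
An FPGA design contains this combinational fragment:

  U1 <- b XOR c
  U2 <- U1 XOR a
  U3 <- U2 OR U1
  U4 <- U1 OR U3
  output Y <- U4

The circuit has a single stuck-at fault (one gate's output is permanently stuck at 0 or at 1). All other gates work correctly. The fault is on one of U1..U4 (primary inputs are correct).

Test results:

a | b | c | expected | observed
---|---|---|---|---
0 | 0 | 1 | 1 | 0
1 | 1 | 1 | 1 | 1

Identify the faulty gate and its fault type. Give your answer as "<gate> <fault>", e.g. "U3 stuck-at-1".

Fault-free values for test 1 (a=0, b=0, c=1): U1=1, U2=1, U3=1, U4=1, giving Y=1. Observed 0.
Test 1: faults giving observed 0 are {U1 stuck-at-0, U4 stuck-at-0}.
Test 2 (a=1, b=1, c=1): fault-free U1=0, U2=1, U3=1, U4=1 → 1; observed 1. Eliminates U4 stuck-at-0.
Only U1 stuck-at-0 is consistent with every test.

U1 stuck-at-0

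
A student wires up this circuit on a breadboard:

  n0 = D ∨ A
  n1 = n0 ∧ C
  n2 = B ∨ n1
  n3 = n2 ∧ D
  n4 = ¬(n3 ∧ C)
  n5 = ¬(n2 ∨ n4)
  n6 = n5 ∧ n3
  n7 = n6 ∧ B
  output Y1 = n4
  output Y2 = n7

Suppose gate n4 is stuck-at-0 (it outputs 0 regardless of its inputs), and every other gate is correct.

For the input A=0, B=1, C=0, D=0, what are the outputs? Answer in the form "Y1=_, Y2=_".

Propagate with n4 forced: n0=0, n1=0, n2=1, n3=0, n4=0 [stuck-at-0], n5=0, n6=0, n7=0.
So the outputs are Y1=0, Y2=0. (Without the fault they would be Y1=1, Y2=0.)

Y1=0, Y2=0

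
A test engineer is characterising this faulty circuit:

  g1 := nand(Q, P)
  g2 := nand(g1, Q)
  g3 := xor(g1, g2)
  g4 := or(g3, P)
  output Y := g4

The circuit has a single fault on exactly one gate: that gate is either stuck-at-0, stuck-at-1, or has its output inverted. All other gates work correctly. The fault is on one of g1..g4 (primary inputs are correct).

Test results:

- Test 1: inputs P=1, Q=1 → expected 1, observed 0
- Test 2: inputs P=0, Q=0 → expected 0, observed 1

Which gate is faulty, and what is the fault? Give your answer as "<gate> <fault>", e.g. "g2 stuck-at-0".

g4 inverted output

Fault-free values for test 1 (P=1, Q=1): g1=0, g2=1, g3=1, g4=1, giving Y=1. Observed 0.
Test 1: faults giving observed 0 are {g4 stuck-at-0, g4 inverted output}.
Test 2 (P=0, Q=0): fault-free g1=1, g2=1, g3=0, g4=0 → 0; observed 1. Eliminates g4 stuck-at-0.
Only g4 inverted output is consistent with every test.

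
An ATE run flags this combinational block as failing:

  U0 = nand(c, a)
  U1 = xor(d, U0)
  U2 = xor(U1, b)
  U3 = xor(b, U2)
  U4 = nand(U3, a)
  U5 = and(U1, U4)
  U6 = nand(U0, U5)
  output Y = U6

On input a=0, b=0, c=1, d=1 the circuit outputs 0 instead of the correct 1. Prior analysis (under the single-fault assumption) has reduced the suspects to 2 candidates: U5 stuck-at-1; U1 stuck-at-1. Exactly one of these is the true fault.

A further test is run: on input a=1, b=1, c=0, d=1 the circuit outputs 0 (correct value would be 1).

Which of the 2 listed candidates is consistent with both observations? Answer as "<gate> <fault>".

U5 stuck-at-1

Evaluate each candidate on input a=1, b=1, c=0, d=1:
  U5 stuck-at-1: U0=1, U1=0, U2=1, U3=0, U4=1, U5=1 [stuck-at-1], U6=0 → 0 — matches
  U1 stuck-at-1: U0=1, U1=1 [stuck-at-1], U2=0, U3=1, U4=0, U5=0, U6=1 → 1 — eliminated
Only U5 stuck-at-1 reproduces the observed 0.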